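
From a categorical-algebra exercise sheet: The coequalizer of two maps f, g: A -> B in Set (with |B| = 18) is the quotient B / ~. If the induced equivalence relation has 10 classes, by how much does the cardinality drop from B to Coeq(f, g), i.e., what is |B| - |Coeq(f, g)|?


The coequalizer Coeq(f, g) = B / ~ has one element per equivalence class.
|B| = 18, |Coeq(f, g)| = 10.
|B| - |Coeq(f, g)| = 18 - 10 = 8.

8


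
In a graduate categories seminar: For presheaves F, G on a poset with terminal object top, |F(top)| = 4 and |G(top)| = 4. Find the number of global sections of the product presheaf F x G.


Global sections of a presheaf on a poset with terminal top satisfy
Gamma(H) ~ H(top). Presheaves admit pointwise products, so
(F x G)(top) = F(top) x G(top) (Cartesian product).
|Gamma(F x G)| = |F(top)| * |G(top)| = 4 * 4 = 16.

16


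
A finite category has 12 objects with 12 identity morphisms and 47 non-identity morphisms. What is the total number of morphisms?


Each object has an identity morphism, giving 12 identities.
Adding the 47 non-identity morphisms:
Total = 12 + 47 = 59

59


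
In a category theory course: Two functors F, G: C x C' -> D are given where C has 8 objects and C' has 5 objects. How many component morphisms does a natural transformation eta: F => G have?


A natural transformation eta: F => G assigns one component morphism per
object of the domain category.
The domain is the product category C x C', so
|Ob(C x C')| = |Ob(C)| * |Ob(C')| = 8 * 5 = 40.
Therefore eta has 40 component morphisms.

40


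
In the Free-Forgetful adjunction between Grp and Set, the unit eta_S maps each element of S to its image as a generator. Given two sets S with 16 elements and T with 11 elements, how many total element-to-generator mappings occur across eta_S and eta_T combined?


The unit eta_X: X -> U(F(X)) of the Free-Forgetful adjunction
maps each element of X to a generator of F(X). For X = S + T (disjoint
union in Set), |S + T| = |S| + |T|.
Total mappings = 16 + 11 = 27.

27


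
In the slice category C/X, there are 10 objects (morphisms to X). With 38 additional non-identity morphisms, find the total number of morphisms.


In the slice category C/X, objects are morphisms to X.
Identity morphisms: 10 (one per object of C/X).
Non-identity morphisms: 38.
Total = 10 + 38 = 48

48


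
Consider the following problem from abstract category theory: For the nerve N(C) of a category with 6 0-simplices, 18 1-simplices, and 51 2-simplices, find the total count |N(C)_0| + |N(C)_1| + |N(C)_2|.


The 2-skeleton of the nerve N(C) consists of simplices in dimensions 0, 1, 2:
  |N(C)_0| = 6 (objects)
  |N(C)_1| = 18 (morphisms)
  |N(C)_2| = 51 (composable pairs)
Total = 6 + 18 + 51 = 75

75


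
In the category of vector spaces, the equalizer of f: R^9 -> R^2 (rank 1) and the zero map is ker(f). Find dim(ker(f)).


The equalizer of f and the zero map is ker(f).
By the rank-nullity theorem: dim(ker(f)) = dim(domain) - rank(f).
dim(ker(f)) = 9 - 1 = 8

8


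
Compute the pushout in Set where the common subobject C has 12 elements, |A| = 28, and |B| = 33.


The pushout A +_C B identifies the images of C in A and B.
|A +_C B| = |A| + |B| - |C| (for injections).
= 28 + 33 - 12 = 49

49


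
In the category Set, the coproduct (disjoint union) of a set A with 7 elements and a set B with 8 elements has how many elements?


In Set, the coproduct A + B is the disjoint union.
|A + B| = |A| + |B| = 7 + 8 = 15

15


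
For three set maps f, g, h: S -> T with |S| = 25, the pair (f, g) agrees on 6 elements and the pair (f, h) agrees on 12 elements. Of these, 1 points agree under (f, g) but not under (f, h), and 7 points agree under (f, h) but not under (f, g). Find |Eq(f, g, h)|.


Eq(f, g, h) is the triple-agreement set: points in S where all three
maps take the same value. Using inclusion-exclusion on the pairwise data:
Pair (f, g) agrees on 6 points; pair (f, h) on 12 points.
Points agreeing under (f, g) but not (f, h) = 1; under (f, h) but not (f, g) = 7.
Triple-agreement = agreement-in-(f, g) minus points that agree under (f, g) but not (f, h):
|Eq(f, g, h)| = 6 - 1 = 5
(cross-check via (f, h): 12 - 7 = 5.)

5


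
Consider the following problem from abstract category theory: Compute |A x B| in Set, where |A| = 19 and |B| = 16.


In Set, the product A x B is the Cartesian product.
By the universal property, |A x B| = |A| * |B|.
|A x B| = 19 * 16 = 304

304


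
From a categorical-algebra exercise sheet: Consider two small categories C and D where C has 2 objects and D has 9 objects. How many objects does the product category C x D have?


The product category C x D has objects that are pairs (c, d).
Number of pairs = |Ob(C)| * |Ob(D)| = 2 * 9 = 18

18


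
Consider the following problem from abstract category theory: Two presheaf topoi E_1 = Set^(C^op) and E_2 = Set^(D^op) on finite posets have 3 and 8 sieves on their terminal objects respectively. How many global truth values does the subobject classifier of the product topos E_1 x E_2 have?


In a product of presheaf topoi E_1 x E_2, the subobject classifier
is Omega = Omega_1 x Omega_2 (componentwise), so
|Omega(top)| = |Omega_1(top_1)| * |Omega_2(top_2)|.
= 3 * 8 = 24.

24


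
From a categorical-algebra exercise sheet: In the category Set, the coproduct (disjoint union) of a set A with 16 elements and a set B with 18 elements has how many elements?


In Set, the coproduct A + B is the disjoint union.
|A + B| = |A| + |B| = 16 + 18 = 34

34


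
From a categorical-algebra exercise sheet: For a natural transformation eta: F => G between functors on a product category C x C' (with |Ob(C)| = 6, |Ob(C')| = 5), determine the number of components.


A natural transformation eta: F => G assigns one component morphism per
object of the domain category.
The domain is the product category C x C', so
|Ob(C x C')| = |Ob(C)| * |Ob(C')| = 6 * 5 = 30.
Therefore eta has 30 component morphisms.

30


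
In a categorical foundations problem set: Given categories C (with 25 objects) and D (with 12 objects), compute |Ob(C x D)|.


The product category C x D has objects that are pairs (c, d).
Number of pairs = |Ob(C)| * |Ob(D)| = 25 * 12 = 300

300


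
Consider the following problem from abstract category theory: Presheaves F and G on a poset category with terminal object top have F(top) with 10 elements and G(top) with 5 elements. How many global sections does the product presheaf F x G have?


Global sections of a presheaf on a poset with terminal top satisfy
Gamma(H) ~ H(top). Presheaves admit pointwise products, so
(F x G)(top) = F(top) x G(top) (Cartesian product).
|Gamma(F x G)| = |F(top)| * |G(top)| = 10 * 5 = 50.

50


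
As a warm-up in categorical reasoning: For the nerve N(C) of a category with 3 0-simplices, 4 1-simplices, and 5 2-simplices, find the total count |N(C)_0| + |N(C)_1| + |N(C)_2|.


The 2-skeleton of the nerve N(C) consists of simplices in dimensions 0, 1, 2:
  |N(C)_0| = 3 (objects)
  |N(C)_1| = 4 (morphisms)
  |N(C)_2| = 5 (composable pairs)
Total = 3 + 4 + 5 = 12

12


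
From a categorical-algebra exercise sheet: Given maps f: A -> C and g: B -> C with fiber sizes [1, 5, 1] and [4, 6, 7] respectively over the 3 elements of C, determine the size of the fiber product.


The pullback A x_C B consists of pairs (a, b) with f(a) = g(b).
For each element c in C, the fiber product has |f^-1(c)| * |g^-1(c)| elements.
Summing over C: 1 * 4 + 5 * 6 + 1 * 7
= 4 + 30 + 7 = 41

41


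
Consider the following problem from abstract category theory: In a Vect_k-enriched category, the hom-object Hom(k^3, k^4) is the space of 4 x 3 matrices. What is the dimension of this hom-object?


In Vect-enriched categories, Hom(k^n, k^m) is the space of m x n matrices.
dim(Hom(k^3, k^4)) = 4 * 3 = 12

12


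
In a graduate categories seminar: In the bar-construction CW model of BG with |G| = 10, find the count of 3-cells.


In the bar-construction CW model of BG, the n-cells are indexed by
n-tuples [g_1|...|g_n] of non-identity elements of G (degenerate
simplices with some g_i = e do not contribute cells), so there are
(|G| - 1)^n n-cells.
For dim = 3 with |G| = 10:
cells = (10 - 1)^3 = 9^3 = 729

729


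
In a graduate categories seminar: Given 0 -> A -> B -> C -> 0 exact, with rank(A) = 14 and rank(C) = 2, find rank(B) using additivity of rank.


For a short exact sequence 0 -> A -> B -> C -> 0,
rank is additive: rank(B) = rank(A) + rank(C).
rank(B) = 14 + 2 = 16

16


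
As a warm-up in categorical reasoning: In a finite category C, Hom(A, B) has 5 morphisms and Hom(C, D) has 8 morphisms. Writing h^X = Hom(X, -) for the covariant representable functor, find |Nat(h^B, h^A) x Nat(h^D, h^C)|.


By the Yoneda lemma, Nat(h^B, h^A) is isomorphic to Hom(A, B),
so |Nat(h^B, h^A)| = |Hom(A, B)| and |Nat(h^D, h^C)| = |Hom(C, D)|.
|Hom(A, B)| = 5, |Hom(C, D)| = 8.
|Nat(h^B, h^A) x Nat(h^D, h^C)| = 5 * 8 = 40

40


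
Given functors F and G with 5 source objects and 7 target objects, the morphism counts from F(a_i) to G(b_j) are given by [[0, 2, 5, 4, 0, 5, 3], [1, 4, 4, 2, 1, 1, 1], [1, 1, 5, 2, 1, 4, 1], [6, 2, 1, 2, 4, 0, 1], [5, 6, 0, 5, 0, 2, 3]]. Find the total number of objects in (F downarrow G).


Objects of (F downarrow G) are triples (a, b, h: F(a)->G(b)).
The count equals the sum of all entries in the hom-matrix.
sum(row 0) = 19
sum(row 1) = 14
sum(row 2) = 15
sum(row 3) = 16
sum(row 4) = 21
Grand total = 85

85


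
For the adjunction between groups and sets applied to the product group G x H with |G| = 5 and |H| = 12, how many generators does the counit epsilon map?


The counit epsilon_K: F(U(K)) -> K of the Free-Forgetful adjunction
maps |K| generators of F(U(K)) into K. For K = G x H (the product group),
|G x H| = |G| * |H|.
Total generators mapped = 5 * 12 = 60.

60


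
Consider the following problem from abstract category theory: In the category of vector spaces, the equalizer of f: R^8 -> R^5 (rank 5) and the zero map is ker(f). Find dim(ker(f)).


The equalizer of f and the zero map is ker(f).
By the rank-nullity theorem: dim(ker(f)) = dim(domain) - rank(f).
dim(ker(f)) = 8 - 5 = 3

3


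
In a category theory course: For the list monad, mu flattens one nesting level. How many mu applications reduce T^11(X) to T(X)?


Each application of mu: T^2 -> T removes one layer of nesting.
Starting at depth 11 (i.e., T^11(X)), we need to reach T(X).
Number of mu applications = 11 - 1 = 10

10


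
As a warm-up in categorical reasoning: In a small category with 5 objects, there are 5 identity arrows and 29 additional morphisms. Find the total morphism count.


Each object has an identity morphism, giving 5 identities.
Adding the 29 non-identity morphisms:
Total = 5 + 29 = 34

34


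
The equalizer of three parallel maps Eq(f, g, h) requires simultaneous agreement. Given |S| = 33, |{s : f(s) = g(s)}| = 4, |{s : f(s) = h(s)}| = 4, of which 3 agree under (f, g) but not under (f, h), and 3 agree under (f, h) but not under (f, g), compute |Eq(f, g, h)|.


Eq(f, g, h) is the triple-agreement set: points in S where all three
maps take the same value. Using inclusion-exclusion on the pairwise data:
Pair (f, g) agrees on 4 points; pair (f, h) on 4 points.
Points agreeing under (f, g) but not (f, h) = 3; under (f, h) but not (f, g) = 3.
Triple-agreement = agreement-in-(f, g) minus points that agree under (f, g) but not (f, h):
|Eq(f, g, h)| = 4 - 3 = 1
(cross-check via (f, h): 4 - 3 = 1.)

1


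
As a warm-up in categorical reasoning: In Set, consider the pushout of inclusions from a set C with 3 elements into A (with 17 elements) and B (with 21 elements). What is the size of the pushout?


The pushout A +_C B identifies the images of C in A and B.
|A +_C B| = |A| + |B| - |C| (for injections).
= 17 + 21 - 3 = 35

35


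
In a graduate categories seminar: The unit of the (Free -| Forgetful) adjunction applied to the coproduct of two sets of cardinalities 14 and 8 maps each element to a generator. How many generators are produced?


The unit eta_X: X -> U(F(X)) of the Free-Forgetful adjunction
maps each element of X to a generator of F(X). For X = S + T (disjoint
union in Set), |S + T| = |S| + |T|.
Total mappings = 14 + 8 = 22.

22


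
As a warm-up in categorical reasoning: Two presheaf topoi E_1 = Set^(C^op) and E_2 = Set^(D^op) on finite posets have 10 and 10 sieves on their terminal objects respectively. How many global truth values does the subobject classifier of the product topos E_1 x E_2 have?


In a product of presheaf topoi E_1 x E_2, the subobject classifier
is Omega = Omega_1 x Omega_2 (componentwise), so
|Omega(top)| = |Omega_1(top_1)| * |Omega_2(top_2)|.
= 10 * 10 = 100.

100


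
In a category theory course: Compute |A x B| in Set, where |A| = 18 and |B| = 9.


In Set, the product A x B is the Cartesian product.
By the universal property, |A x B| = |A| * |B|.
|A x B| = 18 * 9 = 162

162


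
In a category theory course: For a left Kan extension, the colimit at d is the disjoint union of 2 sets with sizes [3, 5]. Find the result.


Pointwise, the left Kan extension (Lan_F H)(d) is the colimit, indexed
by the comma category (F downarrow d), of H composed with the
projection (F downarrow d) -> C. Here that colimit is given
as a coproduct (disjoint union) of sets, so its cardinality is the
sum of the sizes of the summands.
Coproduct of sets with sizes: 3 + 5
= 8

8


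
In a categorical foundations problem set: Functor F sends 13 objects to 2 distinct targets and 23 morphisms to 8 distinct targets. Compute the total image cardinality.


The image of F consists of distinct objects and distinct morphisms.
|Im(F)| on objects = 2
|Im(F)| on morphisms = 8
Total image cardinality = 2 + 8 = 10

10


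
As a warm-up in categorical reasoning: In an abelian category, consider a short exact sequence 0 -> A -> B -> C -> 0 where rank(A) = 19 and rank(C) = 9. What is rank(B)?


For a short exact sequence 0 -> A -> B -> C -> 0,
rank is additive: rank(B) = rank(A) + rank(C).
rank(B) = 19 + 9 = 28

28


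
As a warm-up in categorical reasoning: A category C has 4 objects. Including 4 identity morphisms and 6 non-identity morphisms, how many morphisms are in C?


Each object has an identity morphism, giving 4 identities.
Adding the 6 non-identity morphisms:
Total = 4 + 6 = 10

10


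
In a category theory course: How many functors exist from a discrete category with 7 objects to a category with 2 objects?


A functor from a discrete category C to D is determined by
where each object maps. Each of the 7 objects of C can map
to any of the 2 objects of D independently.
Number of functors = 2^7 = 128

128


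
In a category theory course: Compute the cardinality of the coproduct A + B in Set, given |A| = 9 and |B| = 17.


In Set, the coproduct A + B is the disjoint union.
|A + B| = |A| + |B| = 9 + 17 = 26

26


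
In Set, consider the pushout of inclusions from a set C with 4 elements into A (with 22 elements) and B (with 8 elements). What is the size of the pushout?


The pushout A +_C B identifies the images of C in A and B.
|A +_C B| = |A| + |B| - |C| (for injections).
= 22 + 8 - 4 = 26

26


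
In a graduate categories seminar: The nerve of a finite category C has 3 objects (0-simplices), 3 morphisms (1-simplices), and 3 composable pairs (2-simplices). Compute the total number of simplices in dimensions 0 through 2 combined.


The 2-skeleton of the nerve N(C) consists of simplices in dimensions 0, 1, 2:
  |N(C)_0| = 3 (objects)
  |N(C)_1| = 3 (morphisms)
  |N(C)_2| = 3 (composable pairs)
Total = 3 + 3 + 3 = 9

9


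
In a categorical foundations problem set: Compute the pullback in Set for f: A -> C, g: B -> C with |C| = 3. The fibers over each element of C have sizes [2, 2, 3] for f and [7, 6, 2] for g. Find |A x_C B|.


The pullback A x_C B consists of pairs (a, b) with f(a) = g(b).
For each element c in C, the fiber product has |f^-1(c)| * |g^-1(c)| elements.
Summing over C: 2 * 7 + 2 * 6 + 3 * 2
= 14 + 12 + 6 = 32

32


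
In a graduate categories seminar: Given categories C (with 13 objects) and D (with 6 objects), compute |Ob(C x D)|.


The product category C x D has objects that are pairs (c, d).
Number of pairs = |Ob(C)| * |Ob(D)| = 13 * 6 = 78

78


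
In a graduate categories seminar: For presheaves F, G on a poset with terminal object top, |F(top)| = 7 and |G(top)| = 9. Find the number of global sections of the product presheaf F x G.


Global sections of a presheaf on a poset with terminal top satisfy
Gamma(H) ~ H(top). Presheaves admit pointwise products, so
(F x G)(top) = F(top) x G(top) (Cartesian product).
|Gamma(F x G)| = |F(top)| * |G(top)| = 7 * 9 = 63.

63


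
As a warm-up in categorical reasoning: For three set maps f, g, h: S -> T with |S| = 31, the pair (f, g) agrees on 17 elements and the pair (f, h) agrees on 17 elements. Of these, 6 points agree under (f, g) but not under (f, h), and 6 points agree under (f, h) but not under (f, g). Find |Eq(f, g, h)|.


Eq(f, g, h) is the triple-agreement set: points in S where all three
maps take the same value. Using inclusion-exclusion on the pairwise data:
Pair (f, g) agrees on 17 points; pair (f, h) on 17 points.
Points agreeing under (f, g) but not (f, h) = 6; under (f, h) but not (f, g) = 6.
Triple-agreement = agreement-in-(f, g) minus points that agree under (f, g) but not (f, h):
|Eq(f, g, h)| = 17 - 6 = 11
(cross-check via (f, h): 17 - 6 = 11.)

11


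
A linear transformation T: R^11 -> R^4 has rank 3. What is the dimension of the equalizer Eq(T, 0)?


The equalizer of f and the zero map is ker(f).
By the rank-nullity theorem: dim(ker(f)) = dim(domain) - rank(f).
dim(ker(f)) = 11 - 3 = 8

8


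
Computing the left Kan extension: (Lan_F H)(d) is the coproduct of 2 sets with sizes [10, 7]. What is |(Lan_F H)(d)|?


Pointwise, the left Kan extension (Lan_F H)(d) is the colimit, indexed
by the comma category (F downarrow d), of H composed with the
projection (F downarrow d) -> C. Here that colimit is given
as a coproduct (disjoint union) of sets, so its cardinality is the
sum of the sizes of the summands.
Coproduct of sets with sizes: 10 + 7
= 17

17


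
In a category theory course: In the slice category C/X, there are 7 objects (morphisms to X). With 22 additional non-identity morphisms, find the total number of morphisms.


In the slice category C/X, objects are morphisms to X.
Identity morphisms: 7 (one per object of C/X).
Non-identity morphisms: 22.
Total = 7 + 22 = 29

29


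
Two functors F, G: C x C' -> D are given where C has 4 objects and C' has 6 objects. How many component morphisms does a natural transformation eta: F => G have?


A natural transformation eta: F => G assigns one component morphism per
object of the domain category.
The domain is the product category C x C', so
|Ob(C x C')| = |Ob(C)| * |Ob(C')| = 4 * 6 = 24.
Therefore eta has 24 component morphisms.

24


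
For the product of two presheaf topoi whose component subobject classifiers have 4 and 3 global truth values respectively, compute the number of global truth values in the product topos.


In a product of presheaf topoi E_1 x E_2, the subobject classifier
is Omega = Omega_1 x Omega_2 (componentwise), so
|Omega(top)| = |Omega_1(top_1)| * |Omega_2(top_2)|.
= 4 * 3 = 12.

12


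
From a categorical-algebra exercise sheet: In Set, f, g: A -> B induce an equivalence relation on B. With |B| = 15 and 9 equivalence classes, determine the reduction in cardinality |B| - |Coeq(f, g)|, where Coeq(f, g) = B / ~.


The coequalizer Coeq(f, g) = B / ~ has one element per equivalence class.
|B| = 15, |Coeq(f, g)| = 9.
|B| - |Coeq(f, g)| = 15 - 9 = 6.

6


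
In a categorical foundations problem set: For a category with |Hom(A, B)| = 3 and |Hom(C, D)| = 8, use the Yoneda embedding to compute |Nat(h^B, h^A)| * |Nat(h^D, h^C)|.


By the Yoneda lemma, Nat(h^B, h^A) is isomorphic to Hom(A, B),
so |Nat(h^B, h^A)| = |Hom(A, B)| and |Nat(h^D, h^C)| = |Hom(C, D)|.
|Hom(A, B)| = 3, |Hom(C, D)| = 8.
|Nat(h^B, h^A) x Nat(h^D, h^C)| = 3 * 8 = 24

24


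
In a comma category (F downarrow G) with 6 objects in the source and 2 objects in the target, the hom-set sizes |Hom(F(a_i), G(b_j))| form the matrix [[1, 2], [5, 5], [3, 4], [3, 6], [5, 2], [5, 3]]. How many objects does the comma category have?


Objects of (F downarrow G) are triples (a, b, h: F(a)->G(b)).
The count equals the sum of all entries in the hom-matrix.
sum(row 0) = 3
sum(row 1) = 10
sum(row 2) = 7
sum(row 3) = 9
sum(row 4) = 7
sum(row 5) = 8
Grand total = 44

44


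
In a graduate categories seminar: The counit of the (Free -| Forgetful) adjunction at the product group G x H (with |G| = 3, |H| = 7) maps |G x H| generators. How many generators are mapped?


The counit epsilon_K: F(U(K)) -> K of the Free-Forgetful adjunction
maps |K| generators of F(U(K)) into K. For K = G x H (the product group),
|G x H| = |G| * |H|.
Total generators mapped = 3 * 7 = 21.

21


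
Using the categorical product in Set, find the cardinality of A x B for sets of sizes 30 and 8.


In Set, the product A x B is the Cartesian product.
By the universal property, |A x B| = |A| * |B|.
|A x B| = 30 * 8 = 240

240


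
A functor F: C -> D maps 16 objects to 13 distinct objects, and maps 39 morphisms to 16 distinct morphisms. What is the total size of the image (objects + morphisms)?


The image of F consists of distinct objects and distinct morphisms.
|Im(F)| on objects = 13
|Im(F)| on morphisms = 16
Total image cardinality = 13 + 16 = 29

29


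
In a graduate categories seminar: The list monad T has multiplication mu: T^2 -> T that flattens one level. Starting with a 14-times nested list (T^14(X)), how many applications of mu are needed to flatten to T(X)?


Each application of mu: T^2 -> T removes one layer of nesting.
Starting at depth 14 (i.e., T^14(X)), we need to reach T(X).
Number of mu applications = 14 - 1 = 13

13


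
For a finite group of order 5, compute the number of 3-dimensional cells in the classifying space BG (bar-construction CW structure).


In the bar-construction CW model of BG, the n-cells are indexed by
n-tuples [g_1|...|g_n] of non-identity elements of G (degenerate
simplices with some g_i = e do not contribute cells), so there are
(|G| - 1)^n n-cells.
For dim = 3 with |G| = 5:
cells = (5 - 1)^3 = 4^3 = 64

64


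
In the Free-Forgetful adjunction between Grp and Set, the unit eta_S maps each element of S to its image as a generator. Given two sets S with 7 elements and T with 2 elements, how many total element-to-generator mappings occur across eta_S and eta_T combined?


The unit eta_X: X -> U(F(X)) of the Free-Forgetful adjunction
maps each element of X to a generator of F(X). For X = S + T (disjoint
union in Set), |S + T| = |S| + |T|.
Total mappings = 7 + 2 = 9.

9


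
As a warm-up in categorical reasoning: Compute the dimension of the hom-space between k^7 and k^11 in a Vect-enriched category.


In Vect-enriched categories, Hom(k^n, k^m) is the space of m x n matrices.
dim(Hom(k^7, k^11)) = 11 * 7 = 77

77


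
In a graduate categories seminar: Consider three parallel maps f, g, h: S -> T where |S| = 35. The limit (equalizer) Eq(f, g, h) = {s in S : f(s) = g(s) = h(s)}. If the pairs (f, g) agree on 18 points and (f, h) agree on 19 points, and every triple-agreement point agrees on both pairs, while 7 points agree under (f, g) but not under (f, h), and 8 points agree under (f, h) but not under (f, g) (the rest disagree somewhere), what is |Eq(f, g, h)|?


Eq(f, g, h) is the triple-agreement set: points in S where all three
maps take the same value. Using inclusion-exclusion on the pairwise data:
Pair (f, g) agrees on 18 points; pair (f, h) on 19 points.
Points agreeing under (f, g) but not (f, h) = 7; under (f, h) but not (f, g) = 8.
Triple-agreement = agreement-in-(f, g) minus points that agree under (f, g) but not (f, h):
|Eq(f, g, h)| = 18 - 7 = 11
(cross-check via (f, h): 19 - 8 = 11.)

11


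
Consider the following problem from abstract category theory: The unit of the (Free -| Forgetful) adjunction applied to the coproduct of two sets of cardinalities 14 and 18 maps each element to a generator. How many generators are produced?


The unit eta_X: X -> U(F(X)) of the Free-Forgetful adjunction
maps each element of X to a generator of F(X). For X = S + T (disjoint
union in Set), |S + T| = |S| + |T|.
Total mappings = 14 + 18 = 32.

32


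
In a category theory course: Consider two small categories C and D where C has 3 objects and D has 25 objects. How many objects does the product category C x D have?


The product category C x D has objects that are pairs (c, d).
Number of pairs = |Ob(C)| * |Ob(D)| = 3 * 25 = 75

75


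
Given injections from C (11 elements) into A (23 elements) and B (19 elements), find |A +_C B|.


The pushout A +_C B identifies the images of C in A and B.
|A +_C B| = |A| + |B| - |C| (for injections).
= 23 + 19 - 11 = 31

31


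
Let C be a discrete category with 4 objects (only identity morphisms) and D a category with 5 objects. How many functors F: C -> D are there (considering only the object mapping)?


A functor from a discrete category C to D is determined by
where each object maps. Each of the 4 objects of C can map
to any of the 5 objects of D independently.
Number of functors = 5^4 = 625

625


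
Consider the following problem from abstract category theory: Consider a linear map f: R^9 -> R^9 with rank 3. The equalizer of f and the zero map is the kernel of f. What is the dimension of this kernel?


The equalizer of f and the zero map is ker(f).
By the rank-nullity theorem: dim(ker(f)) = dim(domain) - rank(f).
dim(ker(f)) = 9 - 3 = 6

6


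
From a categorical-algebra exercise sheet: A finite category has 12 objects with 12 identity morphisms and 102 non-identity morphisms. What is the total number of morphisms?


Each object has an identity morphism, giving 12 identities.
Adding the 102 non-identity morphisms:
Total = 12 + 102 = 114

114


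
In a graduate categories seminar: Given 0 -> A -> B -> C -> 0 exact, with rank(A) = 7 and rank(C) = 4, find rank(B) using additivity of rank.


For a short exact sequence 0 -> A -> B -> C -> 0,
rank is additive: rank(B) = rank(A) + rank(C).
rank(B) = 7 + 4 = 11

11


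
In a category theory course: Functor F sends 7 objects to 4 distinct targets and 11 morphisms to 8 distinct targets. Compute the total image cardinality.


The image of F consists of distinct objects and distinct morphisms.
|Im(F)| on objects = 4
|Im(F)| on morphisms = 8
Total image cardinality = 4 + 8 = 12

12


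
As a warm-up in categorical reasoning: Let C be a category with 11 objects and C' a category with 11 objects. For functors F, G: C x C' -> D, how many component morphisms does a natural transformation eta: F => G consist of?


A natural transformation eta: F => G assigns one component morphism per
object of the domain category.
The domain is the product category C x C', so
|Ob(C x C')| = |Ob(C)| * |Ob(C')| = 11 * 11 = 121.
Therefore eta has 121 component morphisms.

121


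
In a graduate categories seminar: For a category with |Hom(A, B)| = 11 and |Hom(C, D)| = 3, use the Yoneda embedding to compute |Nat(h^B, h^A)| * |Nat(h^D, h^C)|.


By the Yoneda lemma, Nat(h^B, h^A) is isomorphic to Hom(A, B),
so |Nat(h^B, h^A)| = |Hom(A, B)| and |Nat(h^D, h^C)| = |Hom(C, D)|.
|Hom(A, B)| = 11, |Hom(C, D)| = 3.
|Nat(h^B, h^A) x Nat(h^D, h^C)| = 11 * 3 = 33

33


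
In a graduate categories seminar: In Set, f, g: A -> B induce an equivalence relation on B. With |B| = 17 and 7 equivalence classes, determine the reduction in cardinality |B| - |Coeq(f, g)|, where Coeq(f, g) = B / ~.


The coequalizer Coeq(f, g) = B / ~ has one element per equivalence class.
|B| = 17, |Coeq(f, g)| = 7.
|B| - |Coeq(f, g)| = 17 - 7 = 10.

10


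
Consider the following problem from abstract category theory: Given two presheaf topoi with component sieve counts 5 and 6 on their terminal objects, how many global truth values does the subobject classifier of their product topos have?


In a product of presheaf topoi E_1 x E_2, the subobject classifier
is Omega = Omega_1 x Omega_2 (componentwise), so
|Omega(top)| = |Omega_1(top_1)| * |Omega_2(top_2)|.
= 5 * 6 = 30.

30


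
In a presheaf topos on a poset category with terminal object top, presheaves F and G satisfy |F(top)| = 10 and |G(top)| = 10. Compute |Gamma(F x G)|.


Global sections of a presheaf on a poset with terminal top satisfy
Gamma(H) ~ H(top). Presheaves admit pointwise products, so
(F x G)(top) = F(top) x G(top) (Cartesian product).
|Gamma(F x G)| = |F(top)| * |G(top)| = 10 * 10 = 100.

100


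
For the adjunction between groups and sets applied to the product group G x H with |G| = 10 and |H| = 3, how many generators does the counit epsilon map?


The counit epsilon_K: F(U(K)) -> K of the Free-Forgetful adjunction
maps |K| generators of F(U(K)) into K. For K = G x H (the product group),
|G x H| = |G| * |H|.
Total generators mapped = 10 * 3 = 30.

30


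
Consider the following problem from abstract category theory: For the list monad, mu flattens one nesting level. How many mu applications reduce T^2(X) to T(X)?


Each application of mu: T^2 -> T removes one layer of nesting.
Starting at depth 2 (i.e., T^2(X)), we need to reach T(X).
Number of mu applications = 2 - 1 = 1

1


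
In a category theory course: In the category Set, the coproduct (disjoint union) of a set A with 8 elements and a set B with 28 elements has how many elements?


In Set, the coproduct A + B is the disjoint union.
|A + B| = |A| + |B| = 8 + 28 = 36

36


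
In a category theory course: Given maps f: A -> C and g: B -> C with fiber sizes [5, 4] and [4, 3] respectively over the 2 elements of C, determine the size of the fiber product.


The pullback A x_C B consists of pairs (a, b) with f(a) = g(b).
For each element c in C, the fiber product has |f^-1(c)| * |g^-1(c)| elements.
Summing over C: 5 * 4 + 4 * 3
= 20 + 12 = 32

32


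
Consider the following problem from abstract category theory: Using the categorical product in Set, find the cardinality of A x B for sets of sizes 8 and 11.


In Set, the product A x B is the Cartesian product.
By the universal property, |A x B| = |A| * |B|.
|A x B| = 8 * 11 = 88

88


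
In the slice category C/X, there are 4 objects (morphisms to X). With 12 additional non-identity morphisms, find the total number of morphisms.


In the slice category C/X, objects are morphisms to X.
Identity morphisms: 4 (one per object of C/X).
Non-identity morphisms: 12.
Total = 4 + 12 = 16

16


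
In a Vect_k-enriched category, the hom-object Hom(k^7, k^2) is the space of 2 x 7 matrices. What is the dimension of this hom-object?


In Vect-enriched categories, Hom(k^n, k^m) is the space of m x n matrices.
dim(Hom(k^7, k^2)) = 2 * 7 = 14

14


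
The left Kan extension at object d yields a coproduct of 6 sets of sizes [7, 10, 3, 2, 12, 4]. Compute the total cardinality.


Pointwise, the left Kan extension (Lan_F H)(d) is the colimit, indexed
by the comma category (F downarrow d), of H composed with the
projection (F downarrow d) -> C. Here that colimit is given
as a coproduct (disjoint union) of sets, so its cardinality is the
sum of the sizes of the summands.
Coproduct of sets with sizes: 7 + 10 + 3 + 2 + 12 + 4
= 38

38


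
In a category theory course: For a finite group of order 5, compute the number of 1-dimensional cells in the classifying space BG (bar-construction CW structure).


In the bar-construction CW model of BG, the n-cells are indexed by
n-tuples [g_1|...|g_n] of non-identity elements of G (degenerate
simplices with some g_i = e do not contribute cells), so there are
(|G| - 1)^n n-cells.
For dim = 1 with |G| = 5:
cells = (5 - 1)^1 = 4^1 = 4

4


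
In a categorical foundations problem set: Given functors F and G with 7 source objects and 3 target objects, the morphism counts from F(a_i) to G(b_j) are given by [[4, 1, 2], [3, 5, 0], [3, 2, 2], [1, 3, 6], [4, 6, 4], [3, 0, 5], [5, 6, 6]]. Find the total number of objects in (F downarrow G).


Objects of (F downarrow G) are triples (a, b, h: F(a)->G(b)).
The count equals the sum of all entries in the hom-matrix.
sum(row 0) = 7
sum(row 1) = 8
sum(row 2) = 7
sum(row 3) = 10
sum(row 4) = 14
sum(row 5) = 8
sum(row 6) = 17
Grand total = 71

71


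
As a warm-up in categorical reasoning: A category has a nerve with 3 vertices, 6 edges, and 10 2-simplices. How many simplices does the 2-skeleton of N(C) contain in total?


The 2-skeleton of the nerve N(C) consists of simplices in dimensions 0, 1, 2:
  |N(C)_0| = 3 (objects)
  |N(C)_1| = 6 (morphisms)
  |N(C)_2| = 10 (composable pairs)
Total = 3 + 6 + 10 = 19

19


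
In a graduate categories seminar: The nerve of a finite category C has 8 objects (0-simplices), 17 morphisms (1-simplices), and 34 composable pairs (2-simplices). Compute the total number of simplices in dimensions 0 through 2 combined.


The 2-skeleton of the nerve N(C) consists of simplices in dimensions 0, 1, 2:
  |N(C)_0| = 8 (objects)
  |N(C)_1| = 17 (morphisms)
  |N(C)_2| = 34 (composable pairs)
Total = 8 + 17 + 34 = 59

59


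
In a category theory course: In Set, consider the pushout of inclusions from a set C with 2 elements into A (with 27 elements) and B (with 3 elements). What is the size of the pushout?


The pushout A +_C B identifies the images of C in A and B.
|A +_C B| = |A| + |B| - |C| (for injections).
= 27 + 3 - 2 = 28

28


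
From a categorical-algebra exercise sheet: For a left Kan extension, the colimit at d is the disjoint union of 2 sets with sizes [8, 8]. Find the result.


Pointwise, the left Kan extension (Lan_F H)(d) is the colimit, indexed
by the comma category (F downarrow d), of H composed with the
projection (F downarrow d) -> C. Here that colimit is given
as a coproduct (disjoint union) of sets, so its cardinality is the
sum of the sizes of the summands.
Coproduct of sets with sizes: 8 + 8
= 16

16


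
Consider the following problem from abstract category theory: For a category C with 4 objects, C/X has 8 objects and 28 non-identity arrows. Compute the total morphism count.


In the slice category C/X, objects are morphisms to X.
Identity morphisms: 8 (one per object of C/X).
Non-identity morphisms: 28.
Total = 8 + 28 = 36

36


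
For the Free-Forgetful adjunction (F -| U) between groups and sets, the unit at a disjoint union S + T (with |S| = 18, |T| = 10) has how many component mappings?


The unit eta_X: X -> U(F(X)) of the Free-Forgetful adjunction
maps each element of X to a generator of F(X). For X = S + T (disjoint
union in Set), |S + T| = |S| + |T|.
Total mappings = 18 + 10 = 28.

28


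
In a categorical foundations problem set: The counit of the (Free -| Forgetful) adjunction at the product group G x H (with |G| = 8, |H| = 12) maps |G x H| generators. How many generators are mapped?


The counit epsilon_K: F(U(K)) -> K of the Free-Forgetful adjunction
maps |K| generators of F(U(K)) into K. For K = G x H (the product group),
|G x H| = |G| * |H|.
Total generators mapped = 8 * 12 = 96.

96


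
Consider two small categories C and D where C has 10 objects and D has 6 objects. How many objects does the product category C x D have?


The product category C x D has objects that are pairs (c, d).
Number of pairs = |Ob(C)| * |Ob(D)| = 10 * 6 = 60

60


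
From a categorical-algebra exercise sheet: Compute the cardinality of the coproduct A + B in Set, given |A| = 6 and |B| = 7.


In Set, the coproduct A + B is the disjoint union.
|A + B| = |A| + |B| = 6 + 7 = 13

13


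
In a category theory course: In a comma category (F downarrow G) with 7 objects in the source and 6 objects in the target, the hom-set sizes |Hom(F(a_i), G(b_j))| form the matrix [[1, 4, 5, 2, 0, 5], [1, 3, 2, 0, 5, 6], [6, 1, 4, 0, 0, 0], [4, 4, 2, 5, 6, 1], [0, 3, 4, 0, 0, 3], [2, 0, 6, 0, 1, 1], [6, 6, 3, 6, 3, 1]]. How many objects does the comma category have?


Objects of (F downarrow G) are triples (a, b, h: F(a)->G(b)).
The count equals the sum of all entries in the hom-matrix.
sum(row 0) = 17
sum(row 1) = 17
sum(row 2) = 11
sum(row 3) = 22
sum(row 4) = 10
sum(row 5) = 10
sum(row 6) = 25
Grand total = 112

112


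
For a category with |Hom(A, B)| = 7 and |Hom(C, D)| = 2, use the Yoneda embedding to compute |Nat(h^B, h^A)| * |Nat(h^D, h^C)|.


By the Yoneda lemma, Nat(h^B, h^A) is isomorphic to Hom(A, B),
so |Nat(h^B, h^A)| = |Hom(A, B)| and |Nat(h^D, h^C)| = |Hom(C, D)|.
|Hom(A, B)| = 7, |Hom(C, D)| = 2.
|Nat(h^B, h^A) x Nat(h^D, h^C)| = 7 * 2 = 14

14


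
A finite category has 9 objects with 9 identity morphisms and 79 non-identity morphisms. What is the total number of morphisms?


Each object has an identity morphism, giving 9 identities.
Adding the 79 non-identity morphisms:
Total = 9 + 79 = 88

88


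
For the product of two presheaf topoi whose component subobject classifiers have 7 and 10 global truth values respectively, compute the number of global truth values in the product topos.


In a product of presheaf topoi E_1 x E_2, the subobject classifier
is Omega = Omega_1 x Omega_2 (componentwise), so
|Omega(top)| = |Omega_1(top_1)| * |Omega_2(top_2)|.
= 7 * 10 = 70.

70


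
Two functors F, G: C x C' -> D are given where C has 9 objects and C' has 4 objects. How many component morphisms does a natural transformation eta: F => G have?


A natural transformation eta: F => G assigns one component morphism per
object of the domain category.
The domain is the product category C x C', so
|Ob(C x C')| = |Ob(C)| * |Ob(C')| = 9 * 4 = 36.
Therefore eta has 36 component morphisms.

36


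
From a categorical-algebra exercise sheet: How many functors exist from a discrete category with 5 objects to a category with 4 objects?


A functor from a discrete category C to D is determined by
where each object maps. Each of the 5 objects of C can map
to any of the 4 objects of D independently.
Number of functors = 4^5 = 1024

1024


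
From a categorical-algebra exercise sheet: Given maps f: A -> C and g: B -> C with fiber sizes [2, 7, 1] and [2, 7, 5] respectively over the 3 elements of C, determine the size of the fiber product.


The pullback A x_C B consists of pairs (a, b) with f(a) = g(b).
For each element c in C, the fiber product has |f^-1(c)| * |g^-1(c)| elements.
Summing over C: 2 * 2 + 7 * 7 + 1 * 5
= 4 + 49 + 5 = 58

58


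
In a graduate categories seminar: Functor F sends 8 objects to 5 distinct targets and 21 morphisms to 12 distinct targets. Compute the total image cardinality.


The image of F consists of distinct objects and distinct morphisms.
|Im(F)| on objects = 5
|Im(F)| on morphisms = 12
Total image cardinality = 5 + 12 = 17

17


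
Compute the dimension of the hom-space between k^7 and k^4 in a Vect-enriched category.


In Vect-enriched categories, Hom(k^n, k^m) is the space of m x n matrices.
dim(Hom(k^7, k^4)) = 4 * 7 = 28

28


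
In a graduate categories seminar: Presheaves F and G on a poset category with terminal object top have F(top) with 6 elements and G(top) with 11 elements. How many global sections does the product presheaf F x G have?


Global sections of a presheaf on a poset with terminal top satisfy
Gamma(H) ~ H(top). Presheaves admit pointwise products, so
(F x G)(top) = F(top) x G(top) (Cartesian product).
|Gamma(F x G)| = |F(top)| * |G(top)| = 6 * 11 = 66.

66


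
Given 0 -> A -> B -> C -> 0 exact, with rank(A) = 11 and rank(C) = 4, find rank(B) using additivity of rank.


For a short exact sequence 0 -> A -> B -> C -> 0,
rank is additive: rank(B) = rank(A) + rank(C).
rank(B) = 11 + 4 = 15

15


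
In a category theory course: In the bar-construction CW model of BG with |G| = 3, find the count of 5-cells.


In the bar-construction CW model of BG, the n-cells are indexed by
n-tuples [g_1|...|g_n] of non-identity elements of G (degenerate
simplices with some g_i = e do not contribute cells), so there are
(|G| - 1)^n n-cells.
For dim = 5 with |G| = 3:
cells = (3 - 1)^5 = 2^5 = 32

32
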